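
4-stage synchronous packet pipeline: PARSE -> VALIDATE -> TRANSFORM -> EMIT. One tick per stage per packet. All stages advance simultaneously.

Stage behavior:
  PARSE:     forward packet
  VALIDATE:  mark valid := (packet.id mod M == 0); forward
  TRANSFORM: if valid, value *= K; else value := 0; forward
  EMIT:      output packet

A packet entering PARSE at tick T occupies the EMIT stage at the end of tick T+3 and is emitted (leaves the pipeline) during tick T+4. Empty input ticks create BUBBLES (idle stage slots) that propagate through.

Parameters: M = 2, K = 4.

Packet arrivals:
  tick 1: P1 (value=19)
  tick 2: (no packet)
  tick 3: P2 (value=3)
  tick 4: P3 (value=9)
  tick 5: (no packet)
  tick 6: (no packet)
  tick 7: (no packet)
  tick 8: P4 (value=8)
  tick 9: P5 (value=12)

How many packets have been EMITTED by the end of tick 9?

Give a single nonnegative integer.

Tick 1: [PARSE:P1(v=19,ok=F), VALIDATE:-, TRANSFORM:-, EMIT:-] out:-; in:P1
Tick 2: [PARSE:-, VALIDATE:P1(v=19,ok=F), TRANSFORM:-, EMIT:-] out:-; in:-
Tick 3: [PARSE:P2(v=3,ok=F), VALIDATE:-, TRANSFORM:P1(v=0,ok=F), EMIT:-] out:-; in:P2
Tick 4: [PARSE:P3(v=9,ok=F), VALIDATE:P2(v=3,ok=T), TRANSFORM:-, EMIT:P1(v=0,ok=F)] out:-; in:P3
Tick 5: [PARSE:-, VALIDATE:P3(v=9,ok=F), TRANSFORM:P2(v=12,ok=T), EMIT:-] out:P1(v=0); in:-
Tick 6: [PARSE:-, VALIDATE:-, TRANSFORM:P3(v=0,ok=F), EMIT:P2(v=12,ok=T)] out:-; in:-
Tick 7: [PARSE:-, VALIDATE:-, TRANSFORM:-, EMIT:P3(v=0,ok=F)] out:P2(v=12); in:-
Tick 8: [PARSE:P4(v=8,ok=F), VALIDATE:-, TRANSFORM:-, EMIT:-] out:P3(v=0); in:P4
Tick 9: [PARSE:P5(v=12,ok=F), VALIDATE:P4(v=8,ok=T), TRANSFORM:-, EMIT:-] out:-; in:P5
Emitted by tick 9: ['P1', 'P2', 'P3']

Answer: 3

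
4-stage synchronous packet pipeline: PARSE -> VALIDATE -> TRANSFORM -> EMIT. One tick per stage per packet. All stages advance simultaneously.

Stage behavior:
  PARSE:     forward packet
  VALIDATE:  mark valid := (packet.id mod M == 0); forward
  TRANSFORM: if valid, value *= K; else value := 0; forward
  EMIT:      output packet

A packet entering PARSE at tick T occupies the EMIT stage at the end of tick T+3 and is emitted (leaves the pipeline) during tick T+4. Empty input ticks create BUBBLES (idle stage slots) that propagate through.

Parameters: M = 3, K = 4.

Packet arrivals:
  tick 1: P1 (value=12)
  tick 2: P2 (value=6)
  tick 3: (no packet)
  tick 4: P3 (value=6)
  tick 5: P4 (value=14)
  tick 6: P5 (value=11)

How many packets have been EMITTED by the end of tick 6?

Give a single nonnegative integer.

Answer: 2

Derivation:
Tick 1: [PARSE:P1(v=12,ok=F), VALIDATE:-, TRANSFORM:-, EMIT:-] out:-; in:P1
Tick 2: [PARSE:P2(v=6,ok=F), VALIDATE:P1(v=12,ok=F), TRANSFORM:-, EMIT:-] out:-; in:P2
Tick 3: [PARSE:-, VALIDATE:P2(v=6,ok=F), TRANSFORM:P1(v=0,ok=F), EMIT:-] out:-; in:-
Tick 4: [PARSE:P3(v=6,ok=F), VALIDATE:-, TRANSFORM:P2(v=0,ok=F), EMIT:P1(v=0,ok=F)] out:-; in:P3
Tick 5: [PARSE:P4(v=14,ok=F), VALIDATE:P3(v=6,ok=T), TRANSFORM:-, EMIT:P2(v=0,ok=F)] out:P1(v=0); in:P4
Tick 6: [PARSE:P5(v=11,ok=F), VALIDATE:P4(v=14,ok=F), TRANSFORM:P3(v=24,ok=T), EMIT:-] out:P2(v=0); in:P5
Emitted by tick 6: ['P1', 'P2']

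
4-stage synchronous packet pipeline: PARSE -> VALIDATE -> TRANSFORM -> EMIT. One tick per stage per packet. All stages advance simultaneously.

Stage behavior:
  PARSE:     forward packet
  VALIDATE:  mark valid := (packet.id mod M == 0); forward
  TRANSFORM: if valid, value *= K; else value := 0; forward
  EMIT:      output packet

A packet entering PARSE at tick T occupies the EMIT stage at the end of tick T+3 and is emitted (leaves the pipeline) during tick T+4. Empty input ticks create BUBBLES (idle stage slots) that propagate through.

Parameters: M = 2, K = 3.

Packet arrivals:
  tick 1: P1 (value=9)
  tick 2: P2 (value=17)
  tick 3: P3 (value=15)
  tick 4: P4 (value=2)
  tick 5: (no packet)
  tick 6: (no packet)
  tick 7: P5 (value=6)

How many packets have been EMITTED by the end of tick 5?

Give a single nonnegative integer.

Tick 1: [PARSE:P1(v=9,ok=F), VALIDATE:-, TRANSFORM:-, EMIT:-] out:-; in:P1
Tick 2: [PARSE:P2(v=17,ok=F), VALIDATE:P1(v=9,ok=F), TRANSFORM:-, EMIT:-] out:-; in:P2
Tick 3: [PARSE:P3(v=15,ok=F), VALIDATE:P2(v=17,ok=T), TRANSFORM:P1(v=0,ok=F), EMIT:-] out:-; in:P3
Tick 4: [PARSE:P4(v=2,ok=F), VALIDATE:P3(v=15,ok=F), TRANSFORM:P2(v=51,ok=T), EMIT:P1(v=0,ok=F)] out:-; in:P4
Tick 5: [PARSE:-, VALIDATE:P4(v=2,ok=T), TRANSFORM:P3(v=0,ok=F), EMIT:P2(v=51,ok=T)] out:P1(v=0); in:-
Emitted by tick 5: ['P1']

Answer: 1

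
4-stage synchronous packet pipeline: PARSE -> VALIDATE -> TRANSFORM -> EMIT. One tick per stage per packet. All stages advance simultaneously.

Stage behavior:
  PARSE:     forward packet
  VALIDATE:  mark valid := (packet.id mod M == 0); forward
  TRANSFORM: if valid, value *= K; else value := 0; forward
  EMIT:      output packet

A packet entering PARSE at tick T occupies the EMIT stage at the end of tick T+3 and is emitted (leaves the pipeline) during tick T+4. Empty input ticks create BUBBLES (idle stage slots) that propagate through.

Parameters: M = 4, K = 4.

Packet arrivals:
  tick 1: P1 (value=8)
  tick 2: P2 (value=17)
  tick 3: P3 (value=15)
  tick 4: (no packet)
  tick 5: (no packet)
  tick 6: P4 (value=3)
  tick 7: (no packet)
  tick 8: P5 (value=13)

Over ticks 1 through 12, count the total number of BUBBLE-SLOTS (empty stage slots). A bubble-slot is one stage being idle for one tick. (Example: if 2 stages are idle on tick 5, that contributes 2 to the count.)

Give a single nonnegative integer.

Answer: 28

Derivation:
Tick 1: [PARSE:P1(v=8,ok=F), VALIDATE:-, TRANSFORM:-, EMIT:-] out:-; bubbles=3
Tick 2: [PARSE:P2(v=17,ok=F), VALIDATE:P1(v=8,ok=F), TRANSFORM:-, EMIT:-] out:-; bubbles=2
Tick 3: [PARSE:P3(v=15,ok=F), VALIDATE:P2(v=17,ok=F), TRANSFORM:P1(v=0,ok=F), EMIT:-] out:-; bubbles=1
Tick 4: [PARSE:-, VALIDATE:P3(v=15,ok=F), TRANSFORM:P2(v=0,ok=F), EMIT:P1(v=0,ok=F)] out:-; bubbles=1
Tick 5: [PARSE:-, VALIDATE:-, TRANSFORM:P3(v=0,ok=F), EMIT:P2(v=0,ok=F)] out:P1(v=0); bubbles=2
Tick 6: [PARSE:P4(v=3,ok=F), VALIDATE:-, TRANSFORM:-, EMIT:P3(v=0,ok=F)] out:P2(v=0); bubbles=2
Tick 7: [PARSE:-, VALIDATE:P4(v=3,ok=T), TRANSFORM:-, EMIT:-] out:P3(v=0); bubbles=3
Tick 8: [PARSE:P5(v=13,ok=F), VALIDATE:-, TRANSFORM:P4(v=12,ok=T), EMIT:-] out:-; bubbles=2
Tick 9: [PARSE:-, VALIDATE:P5(v=13,ok=F), TRANSFORM:-, EMIT:P4(v=12,ok=T)] out:-; bubbles=2
Tick 10: [PARSE:-, VALIDATE:-, TRANSFORM:P5(v=0,ok=F), EMIT:-] out:P4(v=12); bubbles=3
Tick 11: [PARSE:-, VALIDATE:-, TRANSFORM:-, EMIT:P5(v=0,ok=F)] out:-; bubbles=3
Tick 12: [PARSE:-, VALIDATE:-, TRANSFORM:-, EMIT:-] out:P5(v=0); bubbles=4
Total bubble-slots: 28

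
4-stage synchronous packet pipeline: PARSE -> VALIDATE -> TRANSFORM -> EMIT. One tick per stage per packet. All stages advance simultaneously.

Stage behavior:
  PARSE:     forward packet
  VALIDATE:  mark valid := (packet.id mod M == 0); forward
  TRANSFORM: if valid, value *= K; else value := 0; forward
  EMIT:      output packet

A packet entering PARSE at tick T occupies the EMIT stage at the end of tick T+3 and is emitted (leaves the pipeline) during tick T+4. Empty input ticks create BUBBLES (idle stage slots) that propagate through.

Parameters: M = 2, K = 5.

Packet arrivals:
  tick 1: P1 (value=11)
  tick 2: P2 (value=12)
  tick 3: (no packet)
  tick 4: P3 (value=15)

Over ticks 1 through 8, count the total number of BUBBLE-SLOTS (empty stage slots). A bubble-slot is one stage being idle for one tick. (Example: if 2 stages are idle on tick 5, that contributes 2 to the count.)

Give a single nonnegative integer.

Answer: 20

Derivation:
Tick 1: [PARSE:P1(v=11,ok=F), VALIDATE:-, TRANSFORM:-, EMIT:-] out:-; bubbles=3
Tick 2: [PARSE:P2(v=12,ok=F), VALIDATE:P1(v=11,ok=F), TRANSFORM:-, EMIT:-] out:-; bubbles=2
Tick 3: [PARSE:-, VALIDATE:P2(v=12,ok=T), TRANSFORM:P1(v=0,ok=F), EMIT:-] out:-; bubbles=2
Tick 4: [PARSE:P3(v=15,ok=F), VALIDATE:-, TRANSFORM:P2(v=60,ok=T), EMIT:P1(v=0,ok=F)] out:-; bubbles=1
Tick 5: [PARSE:-, VALIDATE:P3(v=15,ok=F), TRANSFORM:-, EMIT:P2(v=60,ok=T)] out:P1(v=0); bubbles=2
Tick 6: [PARSE:-, VALIDATE:-, TRANSFORM:P3(v=0,ok=F), EMIT:-] out:P2(v=60); bubbles=3
Tick 7: [PARSE:-, VALIDATE:-, TRANSFORM:-, EMIT:P3(v=0,ok=F)] out:-; bubbles=3
Tick 8: [PARSE:-, VALIDATE:-, TRANSFORM:-, EMIT:-] out:P3(v=0); bubbles=4
Total bubble-slots: 20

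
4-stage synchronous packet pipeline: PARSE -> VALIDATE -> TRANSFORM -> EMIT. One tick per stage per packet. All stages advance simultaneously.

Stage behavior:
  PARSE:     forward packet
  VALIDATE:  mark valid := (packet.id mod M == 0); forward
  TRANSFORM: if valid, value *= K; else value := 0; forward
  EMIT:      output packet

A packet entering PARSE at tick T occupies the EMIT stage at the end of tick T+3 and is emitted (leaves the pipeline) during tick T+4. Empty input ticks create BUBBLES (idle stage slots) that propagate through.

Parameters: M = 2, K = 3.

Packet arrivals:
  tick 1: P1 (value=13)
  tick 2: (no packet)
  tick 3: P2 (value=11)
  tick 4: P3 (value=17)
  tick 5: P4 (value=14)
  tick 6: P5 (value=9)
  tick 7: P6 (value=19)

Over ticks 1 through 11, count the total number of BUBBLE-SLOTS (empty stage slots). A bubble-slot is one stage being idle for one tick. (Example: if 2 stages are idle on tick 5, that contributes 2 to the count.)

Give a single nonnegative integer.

Tick 1: [PARSE:P1(v=13,ok=F), VALIDATE:-, TRANSFORM:-, EMIT:-] out:-; bubbles=3
Tick 2: [PARSE:-, VALIDATE:P1(v=13,ok=F), TRANSFORM:-, EMIT:-] out:-; bubbles=3
Tick 3: [PARSE:P2(v=11,ok=F), VALIDATE:-, TRANSFORM:P1(v=0,ok=F), EMIT:-] out:-; bubbles=2
Tick 4: [PARSE:P3(v=17,ok=F), VALIDATE:P2(v=11,ok=T), TRANSFORM:-, EMIT:P1(v=0,ok=F)] out:-; bubbles=1
Tick 5: [PARSE:P4(v=14,ok=F), VALIDATE:P3(v=17,ok=F), TRANSFORM:P2(v=33,ok=T), EMIT:-] out:P1(v=0); bubbles=1
Tick 6: [PARSE:P5(v=9,ok=F), VALIDATE:P4(v=14,ok=T), TRANSFORM:P3(v=0,ok=F), EMIT:P2(v=33,ok=T)] out:-; bubbles=0
Tick 7: [PARSE:P6(v=19,ok=F), VALIDATE:P5(v=9,ok=F), TRANSFORM:P4(v=42,ok=T), EMIT:P3(v=0,ok=F)] out:P2(v=33); bubbles=0
Tick 8: [PARSE:-, VALIDATE:P6(v=19,ok=T), TRANSFORM:P5(v=0,ok=F), EMIT:P4(v=42,ok=T)] out:P3(v=0); bubbles=1
Tick 9: [PARSE:-, VALIDATE:-, TRANSFORM:P6(v=57,ok=T), EMIT:P5(v=0,ok=F)] out:P4(v=42); bubbles=2
Tick 10: [PARSE:-, VALIDATE:-, TRANSFORM:-, EMIT:P6(v=57,ok=T)] out:P5(v=0); bubbles=3
Tick 11: [PARSE:-, VALIDATE:-, TRANSFORM:-, EMIT:-] out:P6(v=57); bubbles=4
Total bubble-slots: 20

Answer: 20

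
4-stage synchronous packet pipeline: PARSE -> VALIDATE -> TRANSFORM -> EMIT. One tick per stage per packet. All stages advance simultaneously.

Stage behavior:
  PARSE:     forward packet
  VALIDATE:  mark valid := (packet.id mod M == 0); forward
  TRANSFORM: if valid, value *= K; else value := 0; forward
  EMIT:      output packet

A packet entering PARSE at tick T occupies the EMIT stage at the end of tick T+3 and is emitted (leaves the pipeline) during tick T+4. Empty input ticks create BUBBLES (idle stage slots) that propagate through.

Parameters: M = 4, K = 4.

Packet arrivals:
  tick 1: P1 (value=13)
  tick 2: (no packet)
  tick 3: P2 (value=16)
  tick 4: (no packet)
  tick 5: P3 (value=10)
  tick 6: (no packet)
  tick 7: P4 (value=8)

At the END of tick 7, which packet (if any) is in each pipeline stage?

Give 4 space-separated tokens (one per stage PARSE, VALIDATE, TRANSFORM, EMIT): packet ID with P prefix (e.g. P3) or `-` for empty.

Answer: P4 - P3 -

Derivation:
Tick 1: [PARSE:P1(v=13,ok=F), VALIDATE:-, TRANSFORM:-, EMIT:-] out:-; in:P1
Tick 2: [PARSE:-, VALIDATE:P1(v=13,ok=F), TRANSFORM:-, EMIT:-] out:-; in:-
Tick 3: [PARSE:P2(v=16,ok=F), VALIDATE:-, TRANSFORM:P1(v=0,ok=F), EMIT:-] out:-; in:P2
Tick 4: [PARSE:-, VALIDATE:P2(v=16,ok=F), TRANSFORM:-, EMIT:P1(v=0,ok=F)] out:-; in:-
Tick 5: [PARSE:P3(v=10,ok=F), VALIDATE:-, TRANSFORM:P2(v=0,ok=F), EMIT:-] out:P1(v=0); in:P3
Tick 6: [PARSE:-, VALIDATE:P3(v=10,ok=F), TRANSFORM:-, EMIT:P2(v=0,ok=F)] out:-; in:-
Tick 7: [PARSE:P4(v=8,ok=F), VALIDATE:-, TRANSFORM:P3(v=0,ok=F), EMIT:-] out:P2(v=0); in:P4
At end of tick 7: ['P4', '-', 'P3', '-']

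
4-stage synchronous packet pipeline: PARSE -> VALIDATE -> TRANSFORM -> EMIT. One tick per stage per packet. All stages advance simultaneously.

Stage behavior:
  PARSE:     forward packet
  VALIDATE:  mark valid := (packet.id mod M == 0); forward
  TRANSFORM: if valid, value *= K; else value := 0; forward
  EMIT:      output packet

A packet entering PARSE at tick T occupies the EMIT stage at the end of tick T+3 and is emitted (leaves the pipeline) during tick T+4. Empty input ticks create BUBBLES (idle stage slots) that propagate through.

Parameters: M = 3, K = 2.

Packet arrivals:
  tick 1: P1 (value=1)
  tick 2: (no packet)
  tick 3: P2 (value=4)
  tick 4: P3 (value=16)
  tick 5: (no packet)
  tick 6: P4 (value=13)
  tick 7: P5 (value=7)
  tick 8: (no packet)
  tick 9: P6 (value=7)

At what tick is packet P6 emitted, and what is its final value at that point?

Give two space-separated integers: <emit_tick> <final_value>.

Tick 1: [PARSE:P1(v=1,ok=F), VALIDATE:-, TRANSFORM:-, EMIT:-] out:-; in:P1
Tick 2: [PARSE:-, VALIDATE:P1(v=1,ok=F), TRANSFORM:-, EMIT:-] out:-; in:-
Tick 3: [PARSE:P2(v=4,ok=F), VALIDATE:-, TRANSFORM:P1(v=0,ok=F), EMIT:-] out:-; in:P2
Tick 4: [PARSE:P3(v=16,ok=F), VALIDATE:P2(v=4,ok=F), TRANSFORM:-, EMIT:P1(v=0,ok=F)] out:-; in:P3
Tick 5: [PARSE:-, VALIDATE:P3(v=16,ok=T), TRANSFORM:P2(v=0,ok=F), EMIT:-] out:P1(v=0); in:-
Tick 6: [PARSE:P4(v=13,ok=F), VALIDATE:-, TRANSFORM:P3(v=32,ok=T), EMIT:P2(v=0,ok=F)] out:-; in:P4
Tick 7: [PARSE:P5(v=7,ok=F), VALIDATE:P4(v=13,ok=F), TRANSFORM:-, EMIT:P3(v=32,ok=T)] out:P2(v=0); in:P5
Tick 8: [PARSE:-, VALIDATE:P5(v=7,ok=F), TRANSFORM:P4(v=0,ok=F), EMIT:-] out:P3(v=32); in:-
Tick 9: [PARSE:P6(v=7,ok=F), VALIDATE:-, TRANSFORM:P5(v=0,ok=F), EMIT:P4(v=0,ok=F)] out:-; in:P6
Tick 10: [PARSE:-, VALIDATE:P6(v=7,ok=T), TRANSFORM:-, EMIT:P5(v=0,ok=F)] out:P4(v=0); in:-
Tick 11: [PARSE:-, VALIDATE:-, TRANSFORM:P6(v=14,ok=T), EMIT:-] out:P5(v=0); in:-
Tick 12: [PARSE:-, VALIDATE:-, TRANSFORM:-, EMIT:P6(v=14,ok=T)] out:-; in:-
Tick 13: [PARSE:-, VALIDATE:-, TRANSFORM:-, EMIT:-] out:P6(v=14); in:-
P6: arrives tick 9, valid=True (id=6, id%3=0), emit tick 13, final value 14

Answer: 13 14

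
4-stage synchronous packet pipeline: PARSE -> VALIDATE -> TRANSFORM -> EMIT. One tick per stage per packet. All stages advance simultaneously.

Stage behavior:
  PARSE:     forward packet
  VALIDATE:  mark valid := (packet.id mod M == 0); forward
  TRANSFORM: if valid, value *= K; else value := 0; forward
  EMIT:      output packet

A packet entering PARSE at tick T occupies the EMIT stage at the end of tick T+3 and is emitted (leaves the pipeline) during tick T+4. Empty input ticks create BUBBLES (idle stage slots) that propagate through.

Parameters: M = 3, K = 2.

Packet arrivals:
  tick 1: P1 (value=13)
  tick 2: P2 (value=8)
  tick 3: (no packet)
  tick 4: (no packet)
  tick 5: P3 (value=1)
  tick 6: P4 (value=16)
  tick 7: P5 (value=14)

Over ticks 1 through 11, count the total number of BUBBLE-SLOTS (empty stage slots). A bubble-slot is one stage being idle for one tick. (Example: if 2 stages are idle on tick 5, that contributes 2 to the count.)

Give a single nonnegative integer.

Answer: 24

Derivation:
Tick 1: [PARSE:P1(v=13,ok=F), VALIDATE:-, TRANSFORM:-, EMIT:-] out:-; bubbles=3
Tick 2: [PARSE:P2(v=8,ok=F), VALIDATE:P1(v=13,ok=F), TRANSFORM:-, EMIT:-] out:-; bubbles=2
Tick 3: [PARSE:-, VALIDATE:P2(v=8,ok=F), TRANSFORM:P1(v=0,ok=F), EMIT:-] out:-; bubbles=2
Tick 4: [PARSE:-, VALIDATE:-, TRANSFORM:P2(v=0,ok=F), EMIT:P1(v=0,ok=F)] out:-; bubbles=2
Tick 5: [PARSE:P3(v=1,ok=F), VALIDATE:-, TRANSFORM:-, EMIT:P2(v=0,ok=F)] out:P1(v=0); bubbles=2
Tick 6: [PARSE:P4(v=16,ok=F), VALIDATE:P3(v=1,ok=T), TRANSFORM:-, EMIT:-] out:P2(v=0); bubbles=2
Tick 7: [PARSE:P5(v=14,ok=F), VALIDATE:P4(v=16,ok=F), TRANSFORM:P3(v=2,ok=T), EMIT:-] out:-; bubbles=1
Tick 8: [PARSE:-, VALIDATE:P5(v=14,ok=F), TRANSFORM:P4(v=0,ok=F), EMIT:P3(v=2,ok=T)] out:-; bubbles=1
Tick 9: [PARSE:-, VALIDATE:-, TRANSFORM:P5(v=0,ok=F), EMIT:P4(v=0,ok=F)] out:P3(v=2); bubbles=2
Tick 10: [PARSE:-, VALIDATE:-, TRANSFORM:-, EMIT:P5(v=0,ok=F)] out:P4(v=0); bubbles=3
Tick 11: [PARSE:-, VALIDATE:-, TRANSFORM:-, EMIT:-] out:P5(v=0); bubbles=4
Total bubble-slots: 24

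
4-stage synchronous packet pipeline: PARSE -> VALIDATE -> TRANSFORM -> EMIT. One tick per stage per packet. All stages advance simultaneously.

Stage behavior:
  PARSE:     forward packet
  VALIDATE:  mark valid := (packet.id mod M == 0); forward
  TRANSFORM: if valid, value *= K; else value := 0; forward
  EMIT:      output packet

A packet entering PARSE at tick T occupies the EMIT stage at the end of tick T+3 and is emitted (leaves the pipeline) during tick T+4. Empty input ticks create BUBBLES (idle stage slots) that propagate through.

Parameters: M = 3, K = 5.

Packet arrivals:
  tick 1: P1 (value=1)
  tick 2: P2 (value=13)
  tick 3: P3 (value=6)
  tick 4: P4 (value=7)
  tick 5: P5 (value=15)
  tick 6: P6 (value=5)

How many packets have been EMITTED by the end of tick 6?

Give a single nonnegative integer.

Tick 1: [PARSE:P1(v=1,ok=F), VALIDATE:-, TRANSFORM:-, EMIT:-] out:-; in:P1
Tick 2: [PARSE:P2(v=13,ok=F), VALIDATE:P1(v=1,ok=F), TRANSFORM:-, EMIT:-] out:-; in:P2
Tick 3: [PARSE:P3(v=6,ok=F), VALIDATE:P2(v=13,ok=F), TRANSFORM:P1(v=0,ok=F), EMIT:-] out:-; in:P3
Tick 4: [PARSE:P4(v=7,ok=F), VALIDATE:P3(v=6,ok=T), TRANSFORM:P2(v=0,ok=F), EMIT:P1(v=0,ok=F)] out:-; in:P4
Tick 5: [PARSE:P5(v=15,ok=F), VALIDATE:P4(v=7,ok=F), TRANSFORM:P3(v=30,ok=T), EMIT:P2(v=0,ok=F)] out:P1(v=0); in:P5
Tick 6: [PARSE:P6(v=5,ok=F), VALIDATE:P5(v=15,ok=F), TRANSFORM:P4(v=0,ok=F), EMIT:P3(v=30,ok=T)] out:P2(v=0); in:P6
Emitted by tick 6: ['P1', 'P2']

Answer: 2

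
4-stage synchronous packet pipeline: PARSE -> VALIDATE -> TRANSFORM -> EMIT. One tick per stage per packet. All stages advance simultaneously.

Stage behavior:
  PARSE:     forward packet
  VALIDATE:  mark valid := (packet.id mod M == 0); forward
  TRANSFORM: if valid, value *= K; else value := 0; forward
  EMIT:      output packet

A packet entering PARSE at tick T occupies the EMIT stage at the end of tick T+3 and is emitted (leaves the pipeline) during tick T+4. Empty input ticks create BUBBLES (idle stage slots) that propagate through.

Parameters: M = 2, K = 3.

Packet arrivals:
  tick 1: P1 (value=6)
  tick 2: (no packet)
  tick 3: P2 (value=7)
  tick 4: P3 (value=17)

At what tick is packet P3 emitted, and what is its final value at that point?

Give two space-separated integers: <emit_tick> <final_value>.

Tick 1: [PARSE:P1(v=6,ok=F), VALIDATE:-, TRANSFORM:-, EMIT:-] out:-; in:P1
Tick 2: [PARSE:-, VALIDATE:P1(v=6,ok=F), TRANSFORM:-, EMIT:-] out:-; in:-
Tick 3: [PARSE:P2(v=7,ok=F), VALIDATE:-, TRANSFORM:P1(v=0,ok=F), EMIT:-] out:-; in:P2
Tick 4: [PARSE:P3(v=17,ok=F), VALIDATE:P2(v=7,ok=T), TRANSFORM:-, EMIT:P1(v=0,ok=F)] out:-; in:P3
Tick 5: [PARSE:-, VALIDATE:P3(v=17,ok=F), TRANSFORM:P2(v=21,ok=T), EMIT:-] out:P1(v=0); in:-
Tick 6: [PARSE:-, VALIDATE:-, TRANSFORM:P3(v=0,ok=F), EMIT:P2(v=21,ok=T)] out:-; in:-
Tick 7: [PARSE:-, VALIDATE:-, TRANSFORM:-, EMIT:P3(v=0,ok=F)] out:P2(v=21); in:-
Tick 8: [PARSE:-, VALIDATE:-, TRANSFORM:-, EMIT:-] out:P3(v=0); in:-
P3: arrives tick 4, valid=False (id=3, id%2=1), emit tick 8, final value 0

Answer: 8 0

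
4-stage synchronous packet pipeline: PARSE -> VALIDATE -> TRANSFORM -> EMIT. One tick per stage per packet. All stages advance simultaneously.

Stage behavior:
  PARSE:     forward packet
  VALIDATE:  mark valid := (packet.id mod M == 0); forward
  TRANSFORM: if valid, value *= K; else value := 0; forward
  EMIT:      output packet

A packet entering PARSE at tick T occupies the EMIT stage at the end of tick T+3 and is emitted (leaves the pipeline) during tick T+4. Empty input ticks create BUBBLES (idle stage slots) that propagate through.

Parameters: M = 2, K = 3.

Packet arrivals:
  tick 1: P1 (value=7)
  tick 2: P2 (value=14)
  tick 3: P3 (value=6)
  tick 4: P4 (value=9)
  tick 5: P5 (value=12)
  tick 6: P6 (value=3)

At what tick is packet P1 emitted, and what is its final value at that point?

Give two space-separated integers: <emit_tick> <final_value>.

Tick 1: [PARSE:P1(v=7,ok=F), VALIDATE:-, TRANSFORM:-, EMIT:-] out:-; in:P1
Tick 2: [PARSE:P2(v=14,ok=F), VALIDATE:P1(v=7,ok=F), TRANSFORM:-, EMIT:-] out:-; in:P2
Tick 3: [PARSE:P3(v=6,ok=F), VALIDATE:P2(v=14,ok=T), TRANSFORM:P1(v=0,ok=F), EMIT:-] out:-; in:P3
Tick 4: [PARSE:P4(v=9,ok=F), VALIDATE:P3(v=6,ok=F), TRANSFORM:P2(v=42,ok=T), EMIT:P1(v=0,ok=F)] out:-; in:P4
Tick 5: [PARSE:P5(v=12,ok=F), VALIDATE:P4(v=9,ok=T), TRANSFORM:P3(v=0,ok=F), EMIT:P2(v=42,ok=T)] out:P1(v=0); in:P5
Tick 6: [PARSE:P6(v=3,ok=F), VALIDATE:P5(v=12,ok=F), TRANSFORM:P4(v=27,ok=T), EMIT:P3(v=0,ok=F)] out:P2(v=42); in:P6
Tick 7: [PARSE:-, VALIDATE:P6(v=3,ok=T), TRANSFORM:P5(v=0,ok=F), EMIT:P4(v=27,ok=T)] out:P3(v=0); in:-
Tick 8: [PARSE:-, VALIDATE:-, TRANSFORM:P6(v=9,ok=T), EMIT:P5(v=0,ok=F)] out:P4(v=27); in:-
Tick 9: [PARSE:-, VALIDATE:-, TRANSFORM:-, EMIT:P6(v=9,ok=T)] out:P5(v=0); in:-
Tick 10: [PARSE:-, VALIDATE:-, TRANSFORM:-, EMIT:-] out:P6(v=9); in:-
P1: arrives tick 1, valid=False (id=1, id%2=1), emit tick 5, final value 0

Answer: 5 0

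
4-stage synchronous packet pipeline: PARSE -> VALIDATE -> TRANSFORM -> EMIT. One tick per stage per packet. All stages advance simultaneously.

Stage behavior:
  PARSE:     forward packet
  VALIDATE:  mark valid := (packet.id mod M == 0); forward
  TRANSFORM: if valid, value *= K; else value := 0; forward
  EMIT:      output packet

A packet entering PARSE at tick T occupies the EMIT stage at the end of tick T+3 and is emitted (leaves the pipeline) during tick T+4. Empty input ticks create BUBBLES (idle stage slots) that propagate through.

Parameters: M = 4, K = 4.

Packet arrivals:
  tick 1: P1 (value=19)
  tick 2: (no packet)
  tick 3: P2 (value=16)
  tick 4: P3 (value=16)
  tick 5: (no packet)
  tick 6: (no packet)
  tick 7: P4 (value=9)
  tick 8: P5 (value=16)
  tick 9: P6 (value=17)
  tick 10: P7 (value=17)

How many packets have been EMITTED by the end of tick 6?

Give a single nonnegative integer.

Answer: 1

Derivation:
Tick 1: [PARSE:P1(v=19,ok=F), VALIDATE:-, TRANSFORM:-, EMIT:-] out:-; in:P1
Tick 2: [PARSE:-, VALIDATE:P1(v=19,ok=F), TRANSFORM:-, EMIT:-] out:-; in:-
Tick 3: [PARSE:P2(v=16,ok=F), VALIDATE:-, TRANSFORM:P1(v=0,ok=F), EMIT:-] out:-; in:P2
Tick 4: [PARSE:P3(v=16,ok=F), VALIDATE:P2(v=16,ok=F), TRANSFORM:-, EMIT:P1(v=0,ok=F)] out:-; in:P3
Tick 5: [PARSE:-, VALIDATE:P3(v=16,ok=F), TRANSFORM:P2(v=0,ok=F), EMIT:-] out:P1(v=0); in:-
Tick 6: [PARSE:-, VALIDATE:-, TRANSFORM:P3(v=0,ok=F), EMIT:P2(v=0,ok=F)] out:-; in:-
Emitted by tick 6: ['P1']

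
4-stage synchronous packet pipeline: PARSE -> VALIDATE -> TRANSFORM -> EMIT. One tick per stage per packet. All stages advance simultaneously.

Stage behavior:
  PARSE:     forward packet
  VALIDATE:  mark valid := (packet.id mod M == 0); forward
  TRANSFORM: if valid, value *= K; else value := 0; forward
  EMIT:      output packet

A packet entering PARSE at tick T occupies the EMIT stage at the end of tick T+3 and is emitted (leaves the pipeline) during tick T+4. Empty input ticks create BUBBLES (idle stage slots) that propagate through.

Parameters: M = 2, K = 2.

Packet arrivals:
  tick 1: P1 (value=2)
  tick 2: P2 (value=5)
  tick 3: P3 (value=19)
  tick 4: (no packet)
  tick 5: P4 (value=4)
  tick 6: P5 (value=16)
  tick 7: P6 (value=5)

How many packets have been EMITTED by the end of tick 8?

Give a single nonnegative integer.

Answer: 3

Derivation:
Tick 1: [PARSE:P1(v=2,ok=F), VALIDATE:-, TRANSFORM:-, EMIT:-] out:-; in:P1
Tick 2: [PARSE:P2(v=5,ok=F), VALIDATE:P1(v=2,ok=F), TRANSFORM:-, EMIT:-] out:-; in:P2
Tick 3: [PARSE:P3(v=19,ok=F), VALIDATE:P2(v=5,ok=T), TRANSFORM:P1(v=0,ok=F), EMIT:-] out:-; in:P3
Tick 4: [PARSE:-, VALIDATE:P3(v=19,ok=F), TRANSFORM:P2(v=10,ok=T), EMIT:P1(v=0,ok=F)] out:-; in:-
Tick 5: [PARSE:P4(v=4,ok=F), VALIDATE:-, TRANSFORM:P3(v=0,ok=F), EMIT:P2(v=10,ok=T)] out:P1(v=0); in:P4
Tick 6: [PARSE:P5(v=16,ok=F), VALIDATE:P4(v=4,ok=T), TRANSFORM:-, EMIT:P3(v=0,ok=F)] out:P2(v=10); in:P5
Tick 7: [PARSE:P6(v=5,ok=F), VALIDATE:P5(v=16,ok=F), TRANSFORM:P4(v=8,ok=T), EMIT:-] out:P3(v=0); in:P6
Tick 8: [PARSE:-, VALIDATE:P6(v=5,ok=T), TRANSFORM:P5(v=0,ok=F), EMIT:P4(v=8,ok=T)] out:-; in:-
Emitted by tick 8: ['P1', 'P2', 'P3']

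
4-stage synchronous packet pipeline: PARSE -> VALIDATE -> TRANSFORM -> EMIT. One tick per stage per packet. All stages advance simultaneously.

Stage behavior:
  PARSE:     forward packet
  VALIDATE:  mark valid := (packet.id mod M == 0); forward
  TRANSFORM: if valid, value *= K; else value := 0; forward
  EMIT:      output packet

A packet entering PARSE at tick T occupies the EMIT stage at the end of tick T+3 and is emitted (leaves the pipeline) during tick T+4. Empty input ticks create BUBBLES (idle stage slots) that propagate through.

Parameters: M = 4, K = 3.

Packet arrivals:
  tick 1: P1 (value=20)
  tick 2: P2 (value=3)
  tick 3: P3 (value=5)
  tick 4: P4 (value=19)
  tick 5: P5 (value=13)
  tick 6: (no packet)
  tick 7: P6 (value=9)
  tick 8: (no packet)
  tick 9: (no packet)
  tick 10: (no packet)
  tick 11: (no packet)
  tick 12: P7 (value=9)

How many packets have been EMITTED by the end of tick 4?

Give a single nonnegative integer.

Answer: 0

Derivation:
Tick 1: [PARSE:P1(v=20,ok=F), VALIDATE:-, TRANSFORM:-, EMIT:-] out:-; in:P1
Tick 2: [PARSE:P2(v=3,ok=F), VALIDATE:P1(v=20,ok=F), TRANSFORM:-, EMIT:-] out:-; in:P2
Tick 3: [PARSE:P3(v=5,ok=F), VALIDATE:P2(v=3,ok=F), TRANSFORM:P1(v=0,ok=F), EMIT:-] out:-; in:P3
Tick 4: [PARSE:P4(v=19,ok=F), VALIDATE:P3(v=5,ok=F), TRANSFORM:P2(v=0,ok=F), EMIT:P1(v=0,ok=F)] out:-; in:P4
Emitted by tick 4: []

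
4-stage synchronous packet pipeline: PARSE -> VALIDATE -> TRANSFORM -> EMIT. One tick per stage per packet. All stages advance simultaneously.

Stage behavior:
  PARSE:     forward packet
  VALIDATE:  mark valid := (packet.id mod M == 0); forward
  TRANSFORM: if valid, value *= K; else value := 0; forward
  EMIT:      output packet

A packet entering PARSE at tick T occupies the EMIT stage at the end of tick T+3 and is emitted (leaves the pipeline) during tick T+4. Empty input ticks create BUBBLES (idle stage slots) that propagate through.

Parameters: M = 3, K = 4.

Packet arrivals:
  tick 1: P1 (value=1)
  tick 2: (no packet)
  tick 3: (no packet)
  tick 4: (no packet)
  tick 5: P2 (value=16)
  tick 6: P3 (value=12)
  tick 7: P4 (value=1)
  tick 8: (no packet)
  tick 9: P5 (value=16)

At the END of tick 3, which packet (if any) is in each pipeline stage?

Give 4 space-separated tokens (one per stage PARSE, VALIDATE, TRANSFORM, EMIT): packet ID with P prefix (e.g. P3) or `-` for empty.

Tick 1: [PARSE:P1(v=1,ok=F), VALIDATE:-, TRANSFORM:-, EMIT:-] out:-; in:P1
Tick 2: [PARSE:-, VALIDATE:P1(v=1,ok=F), TRANSFORM:-, EMIT:-] out:-; in:-
Tick 3: [PARSE:-, VALIDATE:-, TRANSFORM:P1(v=0,ok=F), EMIT:-] out:-; in:-
At end of tick 3: ['-', '-', 'P1', '-']

Answer: - - P1 -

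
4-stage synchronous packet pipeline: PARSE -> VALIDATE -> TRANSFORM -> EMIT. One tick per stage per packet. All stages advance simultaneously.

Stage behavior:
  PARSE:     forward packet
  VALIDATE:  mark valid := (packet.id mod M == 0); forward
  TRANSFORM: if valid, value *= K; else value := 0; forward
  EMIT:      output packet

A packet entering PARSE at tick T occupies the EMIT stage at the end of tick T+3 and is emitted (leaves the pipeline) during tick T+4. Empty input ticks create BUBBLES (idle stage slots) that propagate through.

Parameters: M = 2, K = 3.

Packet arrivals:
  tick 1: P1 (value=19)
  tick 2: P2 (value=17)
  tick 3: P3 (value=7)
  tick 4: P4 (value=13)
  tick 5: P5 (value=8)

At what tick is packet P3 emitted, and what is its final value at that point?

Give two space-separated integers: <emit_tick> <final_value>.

Tick 1: [PARSE:P1(v=19,ok=F), VALIDATE:-, TRANSFORM:-, EMIT:-] out:-; in:P1
Tick 2: [PARSE:P2(v=17,ok=F), VALIDATE:P1(v=19,ok=F), TRANSFORM:-, EMIT:-] out:-; in:P2
Tick 3: [PARSE:P3(v=7,ok=F), VALIDATE:P2(v=17,ok=T), TRANSFORM:P1(v=0,ok=F), EMIT:-] out:-; in:P3
Tick 4: [PARSE:P4(v=13,ok=F), VALIDATE:P3(v=7,ok=F), TRANSFORM:P2(v=51,ok=T), EMIT:P1(v=0,ok=F)] out:-; in:P4
Tick 5: [PARSE:P5(v=8,ok=F), VALIDATE:P4(v=13,ok=T), TRANSFORM:P3(v=0,ok=F), EMIT:P2(v=51,ok=T)] out:P1(v=0); in:P5
Tick 6: [PARSE:-, VALIDATE:P5(v=8,ok=F), TRANSFORM:P4(v=39,ok=T), EMIT:P3(v=0,ok=F)] out:P2(v=51); in:-
Tick 7: [PARSE:-, VALIDATE:-, TRANSFORM:P5(v=0,ok=F), EMIT:P4(v=39,ok=T)] out:P3(v=0); in:-
Tick 8: [PARSE:-, VALIDATE:-, TRANSFORM:-, EMIT:P5(v=0,ok=F)] out:P4(v=39); in:-
Tick 9: [PARSE:-, VALIDATE:-, TRANSFORM:-, EMIT:-] out:P5(v=0); in:-
P3: arrives tick 3, valid=False (id=3, id%2=1), emit tick 7, final value 0

Answer: 7 0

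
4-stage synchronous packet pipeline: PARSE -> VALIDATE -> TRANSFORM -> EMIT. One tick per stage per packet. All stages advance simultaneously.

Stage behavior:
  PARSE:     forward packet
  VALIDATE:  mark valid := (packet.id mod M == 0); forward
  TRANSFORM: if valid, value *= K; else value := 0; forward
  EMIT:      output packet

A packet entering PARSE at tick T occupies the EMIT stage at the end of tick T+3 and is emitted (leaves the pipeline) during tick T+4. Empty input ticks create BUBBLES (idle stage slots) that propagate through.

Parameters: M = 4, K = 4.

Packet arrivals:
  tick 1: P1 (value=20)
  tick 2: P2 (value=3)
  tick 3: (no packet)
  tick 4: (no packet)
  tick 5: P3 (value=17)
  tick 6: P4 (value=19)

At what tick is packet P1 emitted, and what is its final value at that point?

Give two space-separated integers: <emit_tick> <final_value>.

Tick 1: [PARSE:P1(v=20,ok=F), VALIDATE:-, TRANSFORM:-, EMIT:-] out:-; in:P1
Tick 2: [PARSE:P2(v=3,ok=F), VALIDATE:P1(v=20,ok=F), TRANSFORM:-, EMIT:-] out:-; in:P2
Tick 3: [PARSE:-, VALIDATE:P2(v=3,ok=F), TRANSFORM:P1(v=0,ok=F), EMIT:-] out:-; in:-
Tick 4: [PARSE:-, VALIDATE:-, TRANSFORM:P2(v=0,ok=F), EMIT:P1(v=0,ok=F)] out:-; in:-
Tick 5: [PARSE:P3(v=17,ok=F), VALIDATE:-, TRANSFORM:-, EMIT:P2(v=0,ok=F)] out:P1(v=0); in:P3
Tick 6: [PARSE:P4(v=19,ok=F), VALIDATE:P3(v=17,ok=F), TRANSFORM:-, EMIT:-] out:P2(v=0); in:P4
Tick 7: [PARSE:-, VALIDATE:P4(v=19,ok=T), TRANSFORM:P3(v=0,ok=F), EMIT:-] out:-; in:-
Tick 8: [PARSE:-, VALIDATE:-, TRANSFORM:P4(v=76,ok=T), EMIT:P3(v=0,ok=F)] out:-; in:-
Tick 9: [PARSE:-, VALIDATE:-, TRANSFORM:-, EMIT:P4(v=76,ok=T)] out:P3(v=0); in:-
Tick 10: [PARSE:-, VALIDATE:-, TRANSFORM:-, EMIT:-] out:P4(v=76); in:-
P1: arrives tick 1, valid=False (id=1, id%4=1), emit tick 5, final value 0

Answer: 5 0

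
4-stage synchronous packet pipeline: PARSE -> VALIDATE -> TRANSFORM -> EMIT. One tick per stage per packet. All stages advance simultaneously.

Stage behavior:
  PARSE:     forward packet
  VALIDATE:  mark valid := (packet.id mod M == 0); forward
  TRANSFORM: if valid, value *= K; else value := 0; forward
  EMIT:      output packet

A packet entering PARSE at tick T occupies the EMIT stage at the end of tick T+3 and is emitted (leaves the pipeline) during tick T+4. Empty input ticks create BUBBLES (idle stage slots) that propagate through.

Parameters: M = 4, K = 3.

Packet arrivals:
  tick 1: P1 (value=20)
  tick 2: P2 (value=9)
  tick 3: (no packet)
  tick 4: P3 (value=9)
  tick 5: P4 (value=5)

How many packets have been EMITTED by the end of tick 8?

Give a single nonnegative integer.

Tick 1: [PARSE:P1(v=20,ok=F), VALIDATE:-, TRANSFORM:-, EMIT:-] out:-; in:P1
Tick 2: [PARSE:P2(v=9,ok=F), VALIDATE:P1(v=20,ok=F), TRANSFORM:-, EMIT:-] out:-; in:P2
Tick 3: [PARSE:-, VALIDATE:P2(v=9,ok=F), TRANSFORM:P1(v=0,ok=F), EMIT:-] out:-; in:-
Tick 4: [PARSE:P3(v=9,ok=F), VALIDATE:-, TRANSFORM:P2(v=0,ok=F), EMIT:P1(v=0,ok=F)] out:-; in:P3
Tick 5: [PARSE:P4(v=5,ok=F), VALIDATE:P3(v=9,ok=F), TRANSFORM:-, EMIT:P2(v=0,ok=F)] out:P1(v=0); in:P4
Tick 6: [PARSE:-, VALIDATE:P4(v=5,ok=T), TRANSFORM:P3(v=0,ok=F), EMIT:-] out:P2(v=0); in:-
Tick 7: [PARSE:-, VALIDATE:-, TRANSFORM:P4(v=15,ok=T), EMIT:P3(v=0,ok=F)] out:-; in:-
Tick 8: [PARSE:-, VALIDATE:-, TRANSFORM:-, EMIT:P4(v=15,ok=T)] out:P3(v=0); in:-
Emitted by tick 8: ['P1', 'P2', 'P3']

Answer: 3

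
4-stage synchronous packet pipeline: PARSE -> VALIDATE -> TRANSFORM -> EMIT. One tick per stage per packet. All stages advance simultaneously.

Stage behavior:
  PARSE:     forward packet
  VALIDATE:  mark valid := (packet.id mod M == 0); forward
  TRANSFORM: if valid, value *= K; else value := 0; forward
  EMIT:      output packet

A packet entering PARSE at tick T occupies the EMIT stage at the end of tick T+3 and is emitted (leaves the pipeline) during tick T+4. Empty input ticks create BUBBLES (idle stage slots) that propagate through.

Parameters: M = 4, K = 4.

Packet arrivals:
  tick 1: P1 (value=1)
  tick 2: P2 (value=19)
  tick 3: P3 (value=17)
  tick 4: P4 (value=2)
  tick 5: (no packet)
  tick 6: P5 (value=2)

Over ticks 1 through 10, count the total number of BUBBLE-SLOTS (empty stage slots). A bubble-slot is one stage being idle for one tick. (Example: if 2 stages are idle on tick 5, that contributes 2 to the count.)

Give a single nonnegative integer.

Answer: 20

Derivation:
Tick 1: [PARSE:P1(v=1,ok=F), VALIDATE:-, TRANSFORM:-, EMIT:-] out:-; bubbles=3
Tick 2: [PARSE:P2(v=19,ok=F), VALIDATE:P1(v=1,ok=F), TRANSFORM:-, EMIT:-] out:-; bubbles=2
Tick 3: [PARSE:P3(v=17,ok=F), VALIDATE:P2(v=19,ok=F), TRANSFORM:P1(v=0,ok=F), EMIT:-] out:-; bubbles=1
Tick 4: [PARSE:P4(v=2,ok=F), VALIDATE:P3(v=17,ok=F), TRANSFORM:P2(v=0,ok=F), EMIT:P1(v=0,ok=F)] out:-; bubbles=0
Tick 5: [PARSE:-, VALIDATE:P4(v=2,ok=T), TRANSFORM:P3(v=0,ok=F), EMIT:P2(v=0,ok=F)] out:P1(v=0); bubbles=1
Tick 6: [PARSE:P5(v=2,ok=F), VALIDATE:-, TRANSFORM:P4(v=8,ok=T), EMIT:P3(v=0,ok=F)] out:P2(v=0); bubbles=1
Tick 7: [PARSE:-, VALIDATE:P5(v=2,ok=F), TRANSFORM:-, EMIT:P4(v=8,ok=T)] out:P3(v=0); bubbles=2
Tick 8: [PARSE:-, VALIDATE:-, TRANSFORM:P5(v=0,ok=F), EMIT:-] out:P4(v=8); bubbles=3
Tick 9: [PARSE:-, VALIDATE:-, TRANSFORM:-, EMIT:P5(v=0,ok=F)] out:-; bubbles=3
Tick 10: [PARSE:-, VALIDATE:-, TRANSFORM:-, EMIT:-] out:P5(v=0); bubbles=4
Total bubble-slots: 20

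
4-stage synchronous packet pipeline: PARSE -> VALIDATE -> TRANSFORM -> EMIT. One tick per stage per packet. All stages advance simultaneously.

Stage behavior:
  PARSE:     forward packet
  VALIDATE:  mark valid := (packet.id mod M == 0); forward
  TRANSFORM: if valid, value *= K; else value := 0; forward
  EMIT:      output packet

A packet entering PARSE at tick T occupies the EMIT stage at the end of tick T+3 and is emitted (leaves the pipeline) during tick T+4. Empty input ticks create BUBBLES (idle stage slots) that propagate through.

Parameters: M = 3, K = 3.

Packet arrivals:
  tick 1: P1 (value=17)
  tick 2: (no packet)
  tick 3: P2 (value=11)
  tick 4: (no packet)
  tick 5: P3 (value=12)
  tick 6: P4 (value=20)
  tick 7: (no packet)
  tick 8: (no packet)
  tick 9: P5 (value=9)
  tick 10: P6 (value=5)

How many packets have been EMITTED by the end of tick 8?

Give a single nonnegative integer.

Tick 1: [PARSE:P1(v=17,ok=F), VALIDATE:-, TRANSFORM:-, EMIT:-] out:-; in:P1
Tick 2: [PARSE:-, VALIDATE:P1(v=17,ok=F), TRANSFORM:-, EMIT:-] out:-; in:-
Tick 3: [PARSE:P2(v=11,ok=F), VALIDATE:-, TRANSFORM:P1(v=0,ok=F), EMIT:-] out:-; in:P2
Tick 4: [PARSE:-, VALIDATE:P2(v=11,ok=F), TRANSFORM:-, EMIT:P1(v=0,ok=F)] out:-; in:-
Tick 5: [PARSE:P3(v=12,ok=F), VALIDATE:-, TRANSFORM:P2(v=0,ok=F), EMIT:-] out:P1(v=0); in:P3
Tick 6: [PARSE:P4(v=20,ok=F), VALIDATE:P3(v=12,ok=T), TRANSFORM:-, EMIT:P2(v=0,ok=F)] out:-; in:P4
Tick 7: [PARSE:-, VALIDATE:P4(v=20,ok=F), TRANSFORM:P3(v=36,ok=T), EMIT:-] out:P2(v=0); in:-
Tick 8: [PARSE:-, VALIDATE:-, TRANSFORM:P4(v=0,ok=F), EMIT:P3(v=36,ok=T)] out:-; in:-
Emitted by tick 8: ['P1', 'P2']

Answer: 2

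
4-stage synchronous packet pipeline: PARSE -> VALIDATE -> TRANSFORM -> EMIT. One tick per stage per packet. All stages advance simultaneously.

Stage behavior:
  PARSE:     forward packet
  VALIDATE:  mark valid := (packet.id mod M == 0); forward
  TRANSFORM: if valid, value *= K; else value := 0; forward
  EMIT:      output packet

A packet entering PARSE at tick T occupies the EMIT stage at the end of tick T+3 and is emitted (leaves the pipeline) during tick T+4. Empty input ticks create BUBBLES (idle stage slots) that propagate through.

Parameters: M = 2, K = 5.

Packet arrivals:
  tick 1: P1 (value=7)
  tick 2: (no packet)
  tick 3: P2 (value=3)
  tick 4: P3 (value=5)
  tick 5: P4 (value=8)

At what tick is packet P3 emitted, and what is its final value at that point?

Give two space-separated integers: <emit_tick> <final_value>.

Tick 1: [PARSE:P1(v=7,ok=F), VALIDATE:-, TRANSFORM:-, EMIT:-] out:-; in:P1
Tick 2: [PARSE:-, VALIDATE:P1(v=7,ok=F), TRANSFORM:-, EMIT:-] out:-; in:-
Tick 3: [PARSE:P2(v=3,ok=F), VALIDATE:-, TRANSFORM:P1(v=0,ok=F), EMIT:-] out:-; in:P2
Tick 4: [PARSE:P3(v=5,ok=F), VALIDATE:P2(v=3,ok=T), TRANSFORM:-, EMIT:P1(v=0,ok=F)] out:-; in:P3
Tick 5: [PARSE:P4(v=8,ok=F), VALIDATE:P3(v=5,ok=F), TRANSFORM:P2(v=15,ok=T), EMIT:-] out:P1(v=0); in:P4
Tick 6: [PARSE:-, VALIDATE:P4(v=8,ok=T), TRANSFORM:P3(v=0,ok=F), EMIT:P2(v=15,ok=T)] out:-; in:-
Tick 7: [PARSE:-, VALIDATE:-, TRANSFORM:P4(v=40,ok=T), EMIT:P3(v=0,ok=F)] out:P2(v=15); in:-
Tick 8: [PARSE:-, VALIDATE:-, TRANSFORM:-, EMIT:P4(v=40,ok=T)] out:P3(v=0); in:-
Tick 9: [PARSE:-, VALIDATE:-, TRANSFORM:-, EMIT:-] out:P4(v=40); in:-
P3: arrives tick 4, valid=False (id=3, id%2=1), emit tick 8, final value 0

Answer: 8 0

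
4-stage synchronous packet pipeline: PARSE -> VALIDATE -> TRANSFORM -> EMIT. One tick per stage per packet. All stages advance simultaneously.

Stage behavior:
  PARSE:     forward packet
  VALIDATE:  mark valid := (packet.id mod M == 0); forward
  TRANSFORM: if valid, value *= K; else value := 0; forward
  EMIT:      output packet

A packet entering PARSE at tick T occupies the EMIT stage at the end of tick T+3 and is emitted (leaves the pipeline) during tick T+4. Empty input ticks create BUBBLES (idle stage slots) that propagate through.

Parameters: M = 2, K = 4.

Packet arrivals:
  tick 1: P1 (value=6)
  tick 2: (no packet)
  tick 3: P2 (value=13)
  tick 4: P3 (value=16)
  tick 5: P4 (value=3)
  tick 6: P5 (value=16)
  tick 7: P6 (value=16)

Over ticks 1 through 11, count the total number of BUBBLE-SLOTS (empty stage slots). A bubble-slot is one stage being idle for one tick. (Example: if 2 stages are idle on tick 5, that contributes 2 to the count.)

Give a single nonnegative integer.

Answer: 20

Derivation:
Tick 1: [PARSE:P1(v=6,ok=F), VALIDATE:-, TRANSFORM:-, EMIT:-] out:-; bubbles=3
Tick 2: [PARSE:-, VALIDATE:P1(v=6,ok=F), TRANSFORM:-, EMIT:-] out:-; bubbles=3
Tick 3: [PARSE:P2(v=13,ok=F), VALIDATE:-, TRANSFORM:P1(v=0,ok=F), EMIT:-] out:-; bubbles=2
Tick 4: [PARSE:P3(v=16,ok=F), VALIDATE:P2(v=13,ok=T), TRANSFORM:-, EMIT:P1(v=0,ok=F)] out:-; bubbles=1
Tick 5: [PARSE:P4(v=3,ok=F), VALIDATE:P3(v=16,ok=F), TRANSFORM:P2(v=52,ok=T), EMIT:-] out:P1(v=0); bubbles=1
Tick 6: [PARSE:P5(v=16,ok=F), VALIDATE:P4(v=3,ok=T), TRANSFORM:P3(v=0,ok=F), EMIT:P2(v=52,ok=T)] out:-; bubbles=0
Tick 7: [PARSE:P6(v=16,ok=F), VALIDATE:P5(v=16,ok=F), TRANSFORM:P4(v=12,ok=T), EMIT:P3(v=0,ok=F)] out:P2(v=52); bubbles=0
Tick 8: [PARSE:-, VALIDATE:P6(v=16,ok=T), TRANSFORM:P5(v=0,ok=F), EMIT:P4(v=12,ok=T)] out:P3(v=0); bubbles=1
Tick 9: [PARSE:-, VALIDATE:-, TRANSFORM:P6(v=64,ok=T), EMIT:P5(v=0,ok=F)] out:P4(v=12); bubbles=2
Tick 10: [PARSE:-, VALIDATE:-, TRANSFORM:-, EMIT:P6(v=64,ok=T)] out:P5(v=0); bubbles=3
Tick 11: [PARSE:-, VALIDATE:-, TRANSFORM:-, EMIT:-] out:P6(v=64); bubbles=4
Total bubble-slots: 20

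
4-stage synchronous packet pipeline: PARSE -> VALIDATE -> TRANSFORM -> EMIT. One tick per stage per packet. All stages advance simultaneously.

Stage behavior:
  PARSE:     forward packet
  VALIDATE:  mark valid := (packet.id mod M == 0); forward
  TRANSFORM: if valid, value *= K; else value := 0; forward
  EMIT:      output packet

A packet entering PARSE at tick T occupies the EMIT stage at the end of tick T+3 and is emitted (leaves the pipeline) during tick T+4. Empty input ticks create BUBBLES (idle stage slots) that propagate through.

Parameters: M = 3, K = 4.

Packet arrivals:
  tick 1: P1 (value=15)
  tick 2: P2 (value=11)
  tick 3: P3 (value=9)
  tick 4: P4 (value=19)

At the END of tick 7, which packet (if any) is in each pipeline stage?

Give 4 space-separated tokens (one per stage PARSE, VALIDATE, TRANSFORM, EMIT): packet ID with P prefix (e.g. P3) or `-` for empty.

Answer: - - - P4

Derivation:
Tick 1: [PARSE:P1(v=15,ok=F), VALIDATE:-, TRANSFORM:-, EMIT:-] out:-; in:P1
Tick 2: [PARSE:P2(v=11,ok=F), VALIDATE:P1(v=15,ok=F), TRANSFORM:-, EMIT:-] out:-; in:P2
Tick 3: [PARSE:P3(v=9,ok=F), VALIDATE:P2(v=11,ok=F), TRANSFORM:P1(v=0,ok=F), EMIT:-] out:-; in:P3
Tick 4: [PARSE:P4(v=19,ok=F), VALIDATE:P3(v=9,ok=T), TRANSFORM:P2(v=0,ok=F), EMIT:P1(v=0,ok=F)] out:-; in:P4
Tick 5: [PARSE:-, VALIDATE:P4(v=19,ok=F), TRANSFORM:P3(v=36,ok=T), EMIT:P2(v=0,ok=F)] out:P1(v=0); in:-
Tick 6: [PARSE:-, VALIDATE:-, TRANSFORM:P4(v=0,ok=F), EMIT:P3(v=36,ok=T)] out:P2(v=0); in:-
Tick 7: [PARSE:-, VALIDATE:-, TRANSFORM:-, EMIT:P4(v=0,ok=F)] out:P3(v=36); in:-
At end of tick 7: ['-', '-', '-', 'P4']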